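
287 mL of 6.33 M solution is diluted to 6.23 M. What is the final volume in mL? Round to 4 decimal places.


Dilution: M1*V1 = M2*V2, solve for V2.
V2 = M1*V1 / M2
V2 = 6.33 * 287 / 6.23
V2 = 1816.71 / 6.23
V2 = 291.60674157 mL, rounded to 4 dp:

291.6067 mL


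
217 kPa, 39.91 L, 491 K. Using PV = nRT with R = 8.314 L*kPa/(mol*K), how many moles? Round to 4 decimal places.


PV = nRT, solve for n = PV / (RT).
PV = 217 * 39.91 = 8660.47
RT = 8.314 * 491 = 4082.174
n = 8660.47 / 4082.174
n = 2.12153377 mol, rounded to 4 dp:

2.1215 mol


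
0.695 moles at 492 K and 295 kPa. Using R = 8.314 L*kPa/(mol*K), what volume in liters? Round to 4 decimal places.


PV = nRT, solve for V = nRT / P.
nRT = 0.695 * 8.314 * 492 = 2842.8892
V = 2842.8892 / 295
V = 9.63691254 L, rounded to 4 dp:

9.6369 L


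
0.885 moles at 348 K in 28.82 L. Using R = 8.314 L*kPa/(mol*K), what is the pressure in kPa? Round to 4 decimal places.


PV = nRT, solve for P = nRT / V.
nRT = 0.885 * 8.314 * 348 = 2560.5457
P = 2560.5457 / 28.82
P = 88.8461381 kPa, rounded to 4 dp:

88.8461 kPa


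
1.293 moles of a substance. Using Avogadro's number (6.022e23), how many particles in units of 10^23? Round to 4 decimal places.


N = n * NA, then divide by 1e23 for the requested units.
N / 1e23 = n * 6.022
N / 1e23 = 1.293 * 6.022
N / 1e23 = 7.786446, rounded to 4 dp:

7.7864


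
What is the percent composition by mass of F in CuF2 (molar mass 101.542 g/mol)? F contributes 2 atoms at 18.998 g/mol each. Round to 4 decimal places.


pct = 100 * (n_elem * M_elem) / M_total
mass_contribution = 2 * 18.998 = 37.996 g/mol
pct = 100 * 37.996 / 101.542
pct = 37.41899903 %, rounded to 4 dp:

37.4190 %


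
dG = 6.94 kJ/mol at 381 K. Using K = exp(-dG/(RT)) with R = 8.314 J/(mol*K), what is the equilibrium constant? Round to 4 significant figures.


dG is in kJ/mol; multiply by 1000 to match R in J/(mol*K).
RT = 8.314 * 381 = 3167.634 J/mol
exponent = -dG*1000 / (RT) = -(6.94*1000) / 3167.634 = -2.19090968
K = exp(-2.19090968)
K = 0.11181499, rounded to 4 significant figures:

0.1118


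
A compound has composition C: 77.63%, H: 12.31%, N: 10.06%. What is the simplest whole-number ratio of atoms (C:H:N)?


Assume 100 g of compound, divide each mass% by atomic mass to get moles, then normalize by the smallest to get a raw atom ratio.
Moles per 100 g: C: 77.63/12.011 = 6.4632, H: 12.31/1.008 = 12.2123, N: 10.06/14.007 = 0.7182
Raw ratio (divide by min = 0.7182): C: 8.999, H: 17.004, N: 1.0
Multiply by 1 to clear fractions: C: 8.999 ~= 9, H: 17.004 ~= 17, N: 1.0 ~= 1
Reduce by GCD to get the simplest whole-number ratio:

9:17:1


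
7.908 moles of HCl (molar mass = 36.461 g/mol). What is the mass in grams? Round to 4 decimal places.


mass = n * M
mass = 7.908 * 36.461
mass = 288.333588 g, rounded to 4 dp:

288.3336 g


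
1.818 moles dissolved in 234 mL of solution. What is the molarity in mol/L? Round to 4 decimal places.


Convert volume to liters: V_L = V_mL / 1000.
V_L = 234 / 1000 = 0.234 L
M = n / V_L = 1.818 / 0.234
M = 7.76923077 mol/L, rounded to 4 dp:

7.7692 mol/L


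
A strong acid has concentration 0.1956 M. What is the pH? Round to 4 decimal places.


A strong acid dissociates completely, so [H+] equals the given concentration.
pH = -log10([H+]) = -log10(0.1956)
pH = 0.70863115, rounded to 4 dp:

0.7086


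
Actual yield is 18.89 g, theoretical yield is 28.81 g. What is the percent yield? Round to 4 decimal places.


% yield = 100 * actual / theoretical
% yield = 100 * 18.89 / 28.81
% yield = 65.56751128 %, rounded to 4 dp:

65.5675 %


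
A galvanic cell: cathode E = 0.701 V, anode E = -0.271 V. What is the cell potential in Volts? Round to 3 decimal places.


Standard cell potential: E_cell = E_cathode - E_anode.
E_cell = 0.701 - (-0.271)
E_cell = 0.972 V, rounded to 3 dp:

0.972 V


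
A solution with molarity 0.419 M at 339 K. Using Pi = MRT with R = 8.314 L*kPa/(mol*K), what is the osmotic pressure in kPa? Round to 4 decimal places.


Osmotic pressure (van't Hoff): Pi = M*R*T.
RT = 8.314 * 339 = 2818.446
Pi = 0.419 * 2818.446
Pi = 1180.928874 kPa, rounded to 4 dp:

1180.9289 kPa


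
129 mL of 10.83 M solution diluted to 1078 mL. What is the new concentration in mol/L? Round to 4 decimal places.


Dilution: M1*V1 = M2*V2, solve for M2.
M2 = M1*V1 / V2
M2 = 10.83 * 129 / 1078
M2 = 1397.07 / 1078
M2 = 1.2959833 mol/L, rounded to 4 dp:

1.2960 mol/L


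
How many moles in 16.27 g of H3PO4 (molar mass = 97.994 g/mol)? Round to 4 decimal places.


n = mass / M
n = 16.27 / 97.994
n = 0.16603057 mol, rounded to 4 dp:

0.1660 mol


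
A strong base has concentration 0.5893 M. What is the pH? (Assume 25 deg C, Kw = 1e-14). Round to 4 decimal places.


A strong base dissociates completely, so [OH-] equals the given concentration.
pOH = -log10([OH-]) = -log10(0.5893) = 0.229664
pH = 14 - pOH = 14 - 0.229664
pH = 13.770336, rounded to 4 dp:

13.7703


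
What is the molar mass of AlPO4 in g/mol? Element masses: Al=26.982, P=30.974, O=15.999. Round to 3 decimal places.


M = sum(count * atomic_mass) over atoms.
M = 1*26.982 + 1*30.974 + 4*15.999
M = 26.982 + 30.974 + 63.996
M = 121.952 g/mol, rounded to 3 dp:

121.952 g/mol


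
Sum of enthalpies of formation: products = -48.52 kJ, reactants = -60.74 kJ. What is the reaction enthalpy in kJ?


dH_rxn = sum(dH_f products) - sum(dH_f reactants)
dH_rxn = -48.52 - (-60.74)
dH_rxn = 12.22 kJ:

12.22 kJ


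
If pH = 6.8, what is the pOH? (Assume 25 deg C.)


At 25 deg C, pH + pOH = 14.
pOH = 14 - pH = 14 - 6.8
pOH = 7.2:

7.20


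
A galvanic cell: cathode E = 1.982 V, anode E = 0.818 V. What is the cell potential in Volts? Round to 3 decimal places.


Standard cell potential: E_cell = E_cathode - E_anode.
E_cell = 1.982 - (0.818)
E_cell = 1.164 V, rounded to 3 dp:

1.164 V


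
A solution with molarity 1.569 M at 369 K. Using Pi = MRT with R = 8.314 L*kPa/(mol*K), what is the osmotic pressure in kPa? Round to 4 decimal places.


Osmotic pressure (van't Hoff): Pi = M*R*T.
RT = 8.314 * 369 = 3067.866
Pi = 1.569 * 3067.866
Pi = 4813.481754 kPa, rounded to 4 dp:

4813.4818 kPa


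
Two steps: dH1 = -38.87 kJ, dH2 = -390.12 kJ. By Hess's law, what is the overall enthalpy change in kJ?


Hess's law: enthalpy is a state function, so add the step enthalpies.
dH_total = dH1 + dH2 = -38.87 + (-390.12)
dH_total = -428.99 kJ:

-428.99 kJ


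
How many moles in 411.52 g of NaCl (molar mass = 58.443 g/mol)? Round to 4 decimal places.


n = mass / M
n = 411.52 / 58.443
n = 7.04139076 mol, rounded to 4 dp:

7.0414 mol


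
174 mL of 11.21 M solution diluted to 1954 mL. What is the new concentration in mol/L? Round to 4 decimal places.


Dilution: M1*V1 = M2*V2, solve for M2.
M2 = M1*V1 / V2
M2 = 11.21 * 174 / 1954
M2 = 1950.54 / 1954
M2 = 0.99822927 mol/L, rounded to 4 dp:

0.9982 mol/L


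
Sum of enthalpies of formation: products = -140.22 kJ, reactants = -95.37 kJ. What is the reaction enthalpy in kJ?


dH_rxn = sum(dH_f products) - sum(dH_f reactants)
dH_rxn = -140.22 - (-95.37)
dH_rxn = -44.85 kJ:

-44.85 kJ


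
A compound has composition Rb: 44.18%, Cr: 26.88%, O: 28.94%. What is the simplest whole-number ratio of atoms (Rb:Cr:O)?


Assume 100 g of compound, divide each mass% by atomic mass to get moles, then normalize by the smallest to get a raw atom ratio.
Moles per 100 g: Rb: 44.18/85.468 = 0.5169, Cr: 26.88/51.996 = 0.517, O: 28.94/15.999 = 1.8089
Raw ratio (divide by min = 0.5169): Rb: 1.0, Cr: 1.0, O: 3.499
Multiply by 2 to clear fractions: Rb: 2.0 ~= 2, Cr: 2.0 ~= 2, O: 6.999 ~= 7
Reduce by GCD to get the simplest whole-number ratio:

2:2:7


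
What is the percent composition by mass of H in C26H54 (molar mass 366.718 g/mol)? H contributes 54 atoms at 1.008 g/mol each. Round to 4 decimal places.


pct = 100 * (n_elem * M_elem) / M_total
mass_contribution = 54 * 1.008 = 54.432 g/mol
pct = 100 * 54.432 / 366.718
pct = 14.84301289 %, rounded to 4 dp:

14.8430 %


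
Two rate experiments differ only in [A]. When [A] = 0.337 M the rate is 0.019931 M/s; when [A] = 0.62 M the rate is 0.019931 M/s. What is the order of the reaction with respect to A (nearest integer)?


Rate is proportional to [A]^n, so rate2/rate1 = ([A]2/[A]1)^n. Take logs to solve for n.
rate2/rate1 = 0.019931 / 0.019931 = 1.0
[A]2/[A]1 = 0.62 / 0.337 = 1.8398
n = ln(1.0) / ln(1.8398) = 0.0
Nearest integer order:

0


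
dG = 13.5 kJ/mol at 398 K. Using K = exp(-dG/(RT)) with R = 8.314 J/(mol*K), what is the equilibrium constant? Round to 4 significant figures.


dG is in kJ/mol; multiply by 1000 to match R in J/(mol*K).
RT = 8.314 * 398 = 3308.972 J/mol
exponent = -dG*1000 / (RT) = -(13.5*1000) / 3308.972 = -4.07981693
K = exp(-4.07981693)
K = 0.016910561, rounded to 4 significant figures:

0.01691


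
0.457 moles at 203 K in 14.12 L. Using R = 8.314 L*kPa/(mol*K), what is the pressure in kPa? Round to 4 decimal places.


PV = nRT, solve for P = nRT / V.
nRT = 0.457 * 8.314 * 203 = 771.2981
P = 771.2981 / 14.12
P = 54.62451133 kPa, rounded to 4 dp:

54.6245 kPa


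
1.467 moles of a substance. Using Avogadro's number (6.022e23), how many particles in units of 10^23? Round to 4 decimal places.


N = n * NA, then divide by 1e23 for the requested units.
N / 1e23 = n * 6.022
N / 1e23 = 1.467 * 6.022
N / 1e23 = 8.834274, rounded to 4 dp:

8.8343


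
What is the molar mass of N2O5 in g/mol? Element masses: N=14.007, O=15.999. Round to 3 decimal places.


M = sum(count * atomic_mass) over atoms.
M = 2*14.007 + 5*15.999
M = 28.014 + 79.995
M = 108.009 g/mol, rounded to 3 dp:

108.009 g/mol


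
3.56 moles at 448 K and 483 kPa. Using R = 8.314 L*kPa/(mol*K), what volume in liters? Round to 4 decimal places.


PV = nRT, solve for V = nRT / P.
nRT = 3.56 * 8.314 * 448 = 13259.8323
V = 13259.8323 / 483
V = 27.45306894 L, rounded to 4 dp:

27.4531 L


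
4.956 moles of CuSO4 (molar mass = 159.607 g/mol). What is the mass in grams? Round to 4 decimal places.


mass = n * M
mass = 4.956 * 159.607
mass = 791.012292 g, rounded to 4 dp:

791.0123 g


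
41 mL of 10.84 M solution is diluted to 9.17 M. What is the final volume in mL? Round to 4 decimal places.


Dilution: M1*V1 = M2*V2, solve for V2.
V2 = M1*V1 / M2
V2 = 10.84 * 41 / 9.17
V2 = 444.44 / 9.17
V2 = 48.46673937 mL, rounded to 4 dp:

48.4667 mL


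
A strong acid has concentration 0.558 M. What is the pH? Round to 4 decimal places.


A strong acid dissociates completely, so [H+] equals the given concentration.
pH = -log10([H+]) = -log10(0.558)
pH = 0.2533658, rounded to 4 dp:

0.2534


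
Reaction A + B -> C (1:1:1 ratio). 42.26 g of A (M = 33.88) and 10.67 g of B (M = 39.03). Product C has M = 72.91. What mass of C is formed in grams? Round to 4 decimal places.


Find moles of each reactant; the smaller value is the limiting reagent in a 1:1:1 reaction, so moles_C equals moles of the limiter.
n_A = mass_A / M_A = 42.26 / 33.88 = 1.247344 mol
n_B = mass_B / M_B = 10.67 / 39.03 = 0.273379 mol
Limiting reagent: B (smaller), n_limiting = 0.273379 mol
mass_C = n_limiting * M_C = 0.273379 * 72.91
mass_C = 19.93206289 g, rounded to 4 dp:

19.9321 g


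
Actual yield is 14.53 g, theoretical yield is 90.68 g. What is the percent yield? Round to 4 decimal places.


% yield = 100 * actual / theoretical
% yield = 100 * 14.53 / 90.68
% yield = 16.02337891 %, rounded to 4 dp:

16.0234 %


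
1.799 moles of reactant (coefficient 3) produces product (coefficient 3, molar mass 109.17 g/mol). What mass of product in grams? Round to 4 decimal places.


Use the coefficient ratio to convert reactant moles to product moles, then multiply by the product's molar mass.
moles_P = moles_R * (coeff_P / coeff_R) = 1.799 * (3/3) = 1.799
mass_P = moles_P * M_P = 1.799 * 109.17
mass_P = 196.39683 g, rounded to 4 dp:

196.3968 g


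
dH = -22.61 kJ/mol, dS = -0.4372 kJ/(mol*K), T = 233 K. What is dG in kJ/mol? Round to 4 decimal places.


Gibbs: dG = dH - T*dS (consistent units, dS already in kJ/(mol*K)).
T*dS = 233 * -0.4372 = -101.8676
dG = -22.61 - (-101.8676)
dG = 79.2576 kJ/mol, rounded to 4 dp:

79.2576 kJ/mol


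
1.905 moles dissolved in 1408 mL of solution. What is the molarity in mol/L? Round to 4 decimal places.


Convert volume to liters: V_L = V_mL / 1000.
V_L = 1408 / 1000 = 1.408 L
M = n / V_L = 1.905 / 1.408
M = 1.35298295 mol/L, rounded to 4 dp:

1.3530 mol/L


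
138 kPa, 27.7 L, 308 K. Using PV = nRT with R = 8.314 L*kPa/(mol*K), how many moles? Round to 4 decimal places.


PV = nRT, solve for n = PV / (RT).
PV = 138 * 27.7 = 3822.6
RT = 8.314 * 308 = 2560.712
n = 3822.6 / 2560.712
n = 1.49278794 mol, rounded to 4 dp:

1.4928 mol


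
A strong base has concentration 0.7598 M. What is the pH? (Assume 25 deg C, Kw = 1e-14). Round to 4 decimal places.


A strong base dissociates completely, so [OH-] equals the given concentration.
pOH = -log10([OH-]) = -log10(0.7598) = 0.119301
pH = 14 - pOH = 14 - 0.119301
pH = 13.880699, rounded to 4 dp:

13.8807


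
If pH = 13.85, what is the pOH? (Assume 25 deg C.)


At 25 deg C, pH + pOH = 14.
pOH = 14 - pH = 14 - 13.85
pOH = 0.15:

0.15


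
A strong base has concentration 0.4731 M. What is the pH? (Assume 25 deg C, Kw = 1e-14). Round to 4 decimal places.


A strong base dissociates completely, so [OH-] equals the given concentration.
pOH = -log10([OH-]) = -log10(0.4731) = 0.325047
pH = 14 - pOH = 14 - 0.325047
pH = 13.674953, rounded to 4 dp:

13.6750


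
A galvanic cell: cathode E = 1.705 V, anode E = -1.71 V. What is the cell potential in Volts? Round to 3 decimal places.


Standard cell potential: E_cell = E_cathode - E_anode.
E_cell = 1.705 - (-1.71)
E_cell = 3.415 V, rounded to 3 dp:

3.415 V


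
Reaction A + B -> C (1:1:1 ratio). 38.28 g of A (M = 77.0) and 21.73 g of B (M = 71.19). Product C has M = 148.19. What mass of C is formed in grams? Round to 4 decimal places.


Find moles of each reactant; the smaller value is the limiting reagent in a 1:1:1 reaction, so moles_C equals moles of the limiter.
n_A = mass_A / M_A = 38.28 / 77.0 = 0.497143 mol
n_B = mass_B / M_B = 21.73 / 71.19 = 0.305239 mol
Limiting reagent: B (smaller), n_limiting = 0.305239 mol
mass_C = n_limiting * M_C = 0.305239 * 148.19
mass_C = 45.23336741 g, rounded to 4 dp:

45.2334 g


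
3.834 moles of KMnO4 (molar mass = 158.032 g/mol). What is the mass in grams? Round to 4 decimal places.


mass = n * M
mass = 3.834 * 158.032
mass = 605.894688 g, rounded to 4 dp:

605.8947 g


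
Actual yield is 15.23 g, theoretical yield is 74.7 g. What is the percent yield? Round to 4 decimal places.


% yield = 100 * actual / theoretical
% yield = 100 * 15.23 / 74.7
% yield = 20.38821954 %, rounded to 4 dp:

20.3882 %


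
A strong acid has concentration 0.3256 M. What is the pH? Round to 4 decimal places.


A strong acid dissociates completely, so [H+] equals the given concentration.
pH = -log10([H+]) = -log10(0.3256)
pH = 0.4873156, rounded to 4 dp:

0.4873


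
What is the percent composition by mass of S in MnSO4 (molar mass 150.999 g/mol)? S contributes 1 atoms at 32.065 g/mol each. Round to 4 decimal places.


pct = 100 * (n_elem * M_elem) / M_total
mass_contribution = 1 * 32.065 = 32.065 g/mol
pct = 100 * 32.065 / 150.999
pct = 21.23523997 %, rounded to 4 dp:

21.2352 %


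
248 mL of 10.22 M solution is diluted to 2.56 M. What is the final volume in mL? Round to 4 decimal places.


Dilution: M1*V1 = M2*V2, solve for V2.
V2 = M1*V1 / M2
V2 = 10.22 * 248 / 2.56
V2 = 2534.56 / 2.56
V2 = 990.0625 mL, rounded to 4 dp:

990.0625 mL


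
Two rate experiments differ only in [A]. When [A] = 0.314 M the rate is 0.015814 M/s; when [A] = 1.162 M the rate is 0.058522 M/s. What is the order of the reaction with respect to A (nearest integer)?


Rate is proportional to [A]^n, so rate2/rate1 = ([A]2/[A]1)^n. Take logs to solve for n.
rate2/rate1 = 0.058522 / 0.015814 = 3.7006
[A]2/[A]1 = 1.162 / 0.314 = 3.7006
n = ln(3.7006) / ln(3.7006) = 1.0
Nearest integer order:

1


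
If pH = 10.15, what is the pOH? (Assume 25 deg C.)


At 25 deg C, pH + pOH = 14.
pOH = 14 - pH = 14 - 10.15
pOH = 3.85:

3.85


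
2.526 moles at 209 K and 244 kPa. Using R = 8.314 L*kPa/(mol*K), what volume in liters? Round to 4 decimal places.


PV = nRT, solve for V = nRT / P.
nRT = 2.526 * 8.314 * 209 = 4389.2433
V = 4389.2433 / 244
V = 17.98870205 L, rounded to 4 dp:

17.9887 L


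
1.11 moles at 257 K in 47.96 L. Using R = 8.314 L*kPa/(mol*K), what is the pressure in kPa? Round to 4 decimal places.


PV = nRT, solve for P = nRT / V.
nRT = 1.11 * 8.314 * 257 = 2371.7348
P = 2371.7348 / 47.96
P = 49.45235196 kPa, rounded to 4 dp:

49.4524 kPa


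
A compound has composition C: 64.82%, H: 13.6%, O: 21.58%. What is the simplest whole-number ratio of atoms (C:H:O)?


Assume 100 g of compound, divide each mass% by atomic mass to get moles, then normalize by the smallest to get a raw atom ratio.
Moles per 100 g: C: 64.82/12.011 = 5.3967, H: 13.6/1.008 = 13.4921, O: 21.58/15.999 = 1.3488
Raw ratio (divide by min = 1.3488): C: 4.001, H: 10.003, O: 1.0
Multiply by 1 to clear fractions: C: 4.001 ~= 4, H: 10.003 ~= 10, O: 1.0 ~= 1
Reduce by GCD to get the simplest whole-number ratio:

4:10:1


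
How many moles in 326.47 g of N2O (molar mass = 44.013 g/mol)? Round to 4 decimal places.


n = mass / M
n = 326.47 / 44.013
n = 7.41758117 mol, rounded to 4 dp:

7.4176 mol


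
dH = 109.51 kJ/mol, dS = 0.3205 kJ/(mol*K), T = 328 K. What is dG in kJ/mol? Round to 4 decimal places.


Gibbs: dG = dH - T*dS (consistent units, dS already in kJ/(mol*K)).
T*dS = 328 * 0.3205 = 105.124
dG = 109.51 - (105.124)
dG = 4.386 kJ/mol, rounded to 4 dp:

4.3860 kJ/mol


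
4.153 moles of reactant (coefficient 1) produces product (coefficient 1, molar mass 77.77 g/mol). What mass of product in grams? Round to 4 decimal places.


Use the coefficient ratio to convert reactant moles to product moles, then multiply by the product's molar mass.
moles_P = moles_R * (coeff_P / coeff_R) = 4.153 * (1/1) = 4.153
mass_P = moles_P * M_P = 4.153 * 77.77
mass_P = 322.97881 g, rounded to 4 dp:

322.9788 g


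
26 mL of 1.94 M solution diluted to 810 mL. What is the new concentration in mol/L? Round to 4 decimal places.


Dilution: M1*V1 = M2*V2, solve for M2.
M2 = M1*V1 / V2
M2 = 1.94 * 26 / 810
M2 = 50.44 / 810
M2 = 0.0622716 mol/L, rounded to 4 dp:

0.0623 mol/L


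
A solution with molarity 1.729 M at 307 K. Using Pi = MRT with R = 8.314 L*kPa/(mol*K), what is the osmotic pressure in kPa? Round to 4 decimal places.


Osmotic pressure (van't Hoff): Pi = M*R*T.
RT = 8.314 * 307 = 2552.398
Pi = 1.729 * 2552.398
Pi = 4413.096142 kPa, rounded to 4 dp:

4413.0961 kPa


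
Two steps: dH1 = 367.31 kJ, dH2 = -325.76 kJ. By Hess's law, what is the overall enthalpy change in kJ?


Hess's law: enthalpy is a state function, so add the step enthalpies.
dH_total = dH1 + dH2 = 367.31 + (-325.76)
dH_total = 41.55 kJ:

41.55 kJ


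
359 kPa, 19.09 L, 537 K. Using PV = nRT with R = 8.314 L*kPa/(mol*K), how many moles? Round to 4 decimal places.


PV = nRT, solve for n = PV / (RT).
PV = 359 * 19.09 = 6853.31
RT = 8.314 * 537 = 4464.618
n = 6853.31 / 4464.618
n = 1.53502718 mol, rounded to 4 dp:

1.5350 mol


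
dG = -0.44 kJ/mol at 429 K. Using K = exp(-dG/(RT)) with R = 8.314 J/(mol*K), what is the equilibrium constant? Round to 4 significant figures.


dG is in kJ/mol; multiply by 1000 to match R in J/(mol*K).
RT = 8.314 * 429 = 3566.706 J/mol
exponent = -dG*1000 / (RT) = -(-0.44*1000) / 3566.706 = 0.12336313
K = exp(0.12336313)
K = 1.1312952, rounded to 4 significant figures:

1.131


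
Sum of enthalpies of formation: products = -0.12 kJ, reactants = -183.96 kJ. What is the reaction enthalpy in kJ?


dH_rxn = sum(dH_f products) - sum(dH_f reactants)
dH_rxn = -0.12 - (-183.96)
dH_rxn = 183.84 kJ:

183.84 kJ


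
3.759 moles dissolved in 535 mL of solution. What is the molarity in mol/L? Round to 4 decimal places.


Convert volume to liters: V_L = V_mL / 1000.
V_L = 535 / 1000 = 0.535 L
M = n / V_L = 3.759 / 0.535
M = 7.02616822 mol/L, rounded to 4 dp:

7.0262 mol/L


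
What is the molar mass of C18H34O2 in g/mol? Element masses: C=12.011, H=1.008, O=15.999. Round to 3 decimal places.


M = sum(count * atomic_mass) over atoms.
M = 18*12.011 + 34*1.008 + 2*15.999
M = 216.198 + 34.272 + 31.998
M = 282.468 g/mol, rounded to 3 dp:

282.468 g/mol


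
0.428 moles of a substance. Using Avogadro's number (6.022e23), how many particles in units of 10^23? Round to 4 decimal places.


N = n * NA, then divide by 1e23 for the requested units.
N / 1e23 = n * 6.022
N / 1e23 = 0.428 * 6.022
N / 1e23 = 2.577416, rounded to 4 dp:

2.5774


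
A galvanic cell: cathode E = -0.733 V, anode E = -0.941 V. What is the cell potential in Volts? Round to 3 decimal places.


Standard cell potential: E_cell = E_cathode - E_anode.
E_cell = -0.733 - (-0.941)
E_cell = 0.208 V, rounded to 3 dp:

0.208 V


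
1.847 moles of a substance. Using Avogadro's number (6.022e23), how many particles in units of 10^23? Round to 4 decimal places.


N = n * NA, then divide by 1e23 for the requested units.
N / 1e23 = n * 6.022
N / 1e23 = 1.847 * 6.022
N / 1e23 = 11.122634, rounded to 4 dp:

11.1226


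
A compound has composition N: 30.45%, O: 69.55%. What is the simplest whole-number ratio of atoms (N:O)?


Assume 100 g of compound, divide each mass% by atomic mass to get moles, then normalize by the smallest to get a raw atom ratio.
Moles per 100 g: N: 30.45/14.007 = 2.1739, O: 69.55/15.999 = 4.3471
Raw ratio (divide by min = 2.1739): N: 1.0, O: 2.0
Multiply by 1 to clear fractions: N: 1.0 ~= 1, O: 2.0 ~= 2
Reduce by GCD to get the simplest whole-number ratio:

1:2


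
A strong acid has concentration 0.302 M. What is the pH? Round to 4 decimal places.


A strong acid dissociates completely, so [H+] equals the given concentration.
pH = -log10([H+]) = -log10(0.302)
pH = 0.51999306, rounded to 4 dp:

0.5200


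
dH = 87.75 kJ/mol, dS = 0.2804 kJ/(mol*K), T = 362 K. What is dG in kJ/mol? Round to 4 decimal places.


Gibbs: dG = dH - T*dS (consistent units, dS already in kJ/(mol*K)).
T*dS = 362 * 0.2804 = 101.5048
dG = 87.75 - (101.5048)
dG = -13.7548 kJ/mol, rounded to 4 dp:

-13.7548 kJ/mol


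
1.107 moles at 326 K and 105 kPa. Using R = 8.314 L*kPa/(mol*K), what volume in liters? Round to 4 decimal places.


PV = nRT, solve for V = nRT / P.
nRT = 1.107 * 8.314 * 326 = 3000.3729
V = 3000.3729 / 105
V = 28.57498 L, rounded to 4 dp:

28.5750 L


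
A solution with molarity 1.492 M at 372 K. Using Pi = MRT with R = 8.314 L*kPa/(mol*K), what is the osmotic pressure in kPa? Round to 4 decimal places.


Osmotic pressure (van't Hoff): Pi = M*R*T.
RT = 8.314 * 372 = 3092.808
Pi = 1.492 * 3092.808
Pi = 4614.469536 kPa, rounded to 4 dp:

4614.4695 kPa


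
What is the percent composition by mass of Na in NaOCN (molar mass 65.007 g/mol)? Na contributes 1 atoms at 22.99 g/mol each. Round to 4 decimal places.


pct = 100 * (n_elem * M_elem) / M_total
mass_contribution = 1 * 22.99 = 22.99 g/mol
pct = 100 * 22.99 / 65.007
pct = 35.36542219 %, rounded to 4 dp:

35.3654 %


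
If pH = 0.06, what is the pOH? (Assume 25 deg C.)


At 25 deg C, pH + pOH = 14.
pOH = 14 - pH = 14 - 0.06
pOH = 13.94:

13.94


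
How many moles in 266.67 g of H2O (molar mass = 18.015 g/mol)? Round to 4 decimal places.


n = mass / M
n = 266.67 / 18.015
n = 14.80266445 mol, rounded to 4 dp:

14.8027 mol


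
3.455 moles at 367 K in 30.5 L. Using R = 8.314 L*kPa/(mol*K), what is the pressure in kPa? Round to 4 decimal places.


PV = nRT, solve for P = nRT / V.
nRT = 3.455 * 8.314 * 367 = 10542.0273
P = 10542.0273 / 30.5
P = 345.64023934 kPa, rounded to 4 dp:

345.6402 kPa


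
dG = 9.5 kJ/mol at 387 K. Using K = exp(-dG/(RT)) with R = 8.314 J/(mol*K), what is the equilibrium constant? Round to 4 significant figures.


dG is in kJ/mol; multiply by 1000 to match R in J/(mol*K).
RT = 8.314 * 387 = 3217.518 J/mol
exponent = -dG*1000 / (RT) = -(9.5*1000) / 3217.518 = -2.95258643
K = exp(-2.95258643)
K = 0.052204508, rounded to 4 significant figures:

0.05220


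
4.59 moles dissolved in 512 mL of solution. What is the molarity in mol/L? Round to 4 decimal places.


Convert volume to liters: V_L = V_mL / 1000.
V_L = 512 / 1000 = 0.512 L
M = n / V_L = 4.59 / 0.512
M = 8.96484375 mol/L, rounded to 4 dp:

8.9648 mol/L


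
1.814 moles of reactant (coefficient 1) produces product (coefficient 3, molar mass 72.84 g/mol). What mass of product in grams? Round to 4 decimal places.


Use the coefficient ratio to convert reactant moles to product moles, then multiply by the product's molar mass.
moles_P = moles_R * (coeff_P / coeff_R) = 1.814 * (3/1) = 5.442
mass_P = moles_P * M_P = 5.442 * 72.84
mass_P = 396.39528 g, rounded to 4 dp:

396.3953 g


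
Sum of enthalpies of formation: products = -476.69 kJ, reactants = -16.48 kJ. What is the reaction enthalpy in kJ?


dH_rxn = sum(dH_f products) - sum(dH_f reactants)
dH_rxn = -476.69 - (-16.48)
dH_rxn = -460.21 kJ:

-460.21 kJ


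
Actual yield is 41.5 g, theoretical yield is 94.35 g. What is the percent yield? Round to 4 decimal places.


% yield = 100 * actual / theoretical
% yield = 100 * 41.5 / 94.35
% yield = 43.98516163 %, rounded to 4 dp:

43.9852 %


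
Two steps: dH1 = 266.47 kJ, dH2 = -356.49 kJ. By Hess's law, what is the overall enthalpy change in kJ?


Hess's law: enthalpy is a state function, so add the step enthalpies.
dH_total = dH1 + dH2 = 266.47 + (-356.49)
dH_total = -90.02 kJ:

-90.02 kJ


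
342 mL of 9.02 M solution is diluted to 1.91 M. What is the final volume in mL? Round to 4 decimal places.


Dilution: M1*V1 = M2*V2, solve for V2.
V2 = M1*V1 / M2
V2 = 9.02 * 342 / 1.91
V2 = 3084.84 / 1.91
V2 = 1615.09947644 mL, rounded to 4 dp:

1615.0995 mL


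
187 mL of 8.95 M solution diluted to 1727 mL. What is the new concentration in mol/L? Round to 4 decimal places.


Dilution: M1*V1 = M2*V2, solve for M2.
M2 = M1*V1 / V2
M2 = 8.95 * 187 / 1727
M2 = 1673.65 / 1727
M2 = 0.96910828 mol/L, rounded to 4 dp:

0.9691 mol/L


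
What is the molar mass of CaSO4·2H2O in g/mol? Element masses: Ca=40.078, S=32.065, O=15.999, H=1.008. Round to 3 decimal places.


M = sum(count * atomic_mass) over atoms.
M = 1*40.078 + 1*32.065 + 6*15.999 + 4*1.008
M = 40.078 + 32.065 + 95.994 + 4.032
M = 172.169 g/mol, rounded to 3 dp:

172.169 g/mol


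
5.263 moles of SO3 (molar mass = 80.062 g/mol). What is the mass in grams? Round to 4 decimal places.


mass = n * M
mass = 5.263 * 80.062
mass = 421.366306 g, rounded to 4 dp:

421.3663 g


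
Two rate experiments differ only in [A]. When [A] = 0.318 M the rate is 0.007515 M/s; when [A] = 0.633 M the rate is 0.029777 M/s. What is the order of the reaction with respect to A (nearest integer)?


Rate is proportional to [A]^n, so rate2/rate1 = ([A]2/[A]1)^n. Take logs to solve for n.
rate2/rate1 = 0.029777 / 0.007515 = 3.9623
[A]2/[A]1 = 0.633 / 0.318 = 1.9906
n = ln(3.9623) / ln(1.9906) = 2.0
Nearest integer order:

2


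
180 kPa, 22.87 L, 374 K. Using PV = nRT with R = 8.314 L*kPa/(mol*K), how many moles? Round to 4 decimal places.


PV = nRT, solve for n = PV / (RT).
PV = 180 * 22.87 = 4116.6
RT = 8.314 * 374 = 3109.436
n = 4116.6 / 3109.436
n = 1.32390569 mol, rounded to 4 dp:

1.3239 mol


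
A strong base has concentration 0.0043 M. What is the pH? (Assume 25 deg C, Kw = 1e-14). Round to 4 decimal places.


A strong base dissociates completely, so [OH-] equals the given concentration.
pOH = -log10([OH-]) = -log10(0.0043) = 2.366532
pH = 14 - pOH = 14 - 2.366532
pH = 11.633468, rounded to 4 dp:

11.6335


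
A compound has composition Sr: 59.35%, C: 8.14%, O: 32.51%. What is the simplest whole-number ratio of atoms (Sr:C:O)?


Assume 100 g of compound, divide each mass% by atomic mass to get moles, then normalize by the smallest to get a raw atom ratio.
Moles per 100 g: Sr: 59.35/87.62 = 0.6774, C: 8.14/12.011 = 0.6777, O: 32.51/15.999 = 2.032
Raw ratio (divide by min = 0.6774): Sr: 1.0, C: 1.001, O: 3.0
Multiply by 1 to clear fractions: Sr: 1.0 ~= 1, C: 1.001 ~= 1, O: 3.0 ~= 3
Reduce by GCD to get the simplest whole-number ratio:

1:1:3


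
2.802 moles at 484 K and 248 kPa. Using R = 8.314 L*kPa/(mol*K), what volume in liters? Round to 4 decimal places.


PV = nRT, solve for V = nRT / P.
nRT = 2.802 * 8.314 * 484 = 11275.1808
V = 11275.1808 / 248
V = 45.46443871 L, rounded to 4 dp:

45.4644 L


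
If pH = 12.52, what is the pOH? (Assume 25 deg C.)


At 25 deg C, pH + pOH = 14.
pOH = 14 - pH = 14 - 12.52
pOH = 1.48:

1.48


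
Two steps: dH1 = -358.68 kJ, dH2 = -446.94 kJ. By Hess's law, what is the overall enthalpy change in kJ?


Hess's law: enthalpy is a state function, so add the step enthalpies.
dH_total = dH1 + dH2 = -358.68 + (-446.94)
dH_total = -805.62 kJ:

-805.62 kJ


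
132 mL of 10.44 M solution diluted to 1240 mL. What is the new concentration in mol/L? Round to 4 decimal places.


Dilution: M1*V1 = M2*V2, solve for M2.
M2 = M1*V1 / V2
M2 = 10.44 * 132 / 1240
M2 = 1378.08 / 1240
M2 = 1.11135484 mol/L, rounded to 4 dp:

1.1114 mol/L


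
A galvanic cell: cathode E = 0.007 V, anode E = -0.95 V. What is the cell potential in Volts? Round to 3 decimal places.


Standard cell potential: E_cell = E_cathode - E_anode.
E_cell = 0.007 - (-0.95)
E_cell = 0.957 V, rounded to 3 dp:

0.957 V


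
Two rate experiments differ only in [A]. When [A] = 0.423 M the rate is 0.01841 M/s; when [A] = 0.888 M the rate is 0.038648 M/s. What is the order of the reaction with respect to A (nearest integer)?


Rate is proportional to [A]^n, so rate2/rate1 = ([A]2/[A]1)^n. Take logs to solve for n.
rate2/rate1 = 0.038648 / 0.01841 = 2.0993
[A]2/[A]1 = 0.888 / 0.423 = 2.0993
n = ln(2.0993) / ln(2.0993) = 1.0
Nearest integer order:

1


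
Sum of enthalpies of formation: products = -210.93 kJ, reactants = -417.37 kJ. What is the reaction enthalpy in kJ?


dH_rxn = sum(dH_f products) - sum(dH_f reactants)
dH_rxn = -210.93 - (-417.37)
dH_rxn = 206.44 kJ:

206.44 kJ


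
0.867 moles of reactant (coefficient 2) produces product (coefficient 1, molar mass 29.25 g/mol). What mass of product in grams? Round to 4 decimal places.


Use the coefficient ratio to convert reactant moles to product moles, then multiply by the product's molar mass.
moles_P = moles_R * (coeff_P / coeff_R) = 0.867 * (1/2) = 0.4335
mass_P = moles_P * M_P = 0.4335 * 29.25
mass_P = 12.679875 g, rounded to 4 dp:

12.6799 g


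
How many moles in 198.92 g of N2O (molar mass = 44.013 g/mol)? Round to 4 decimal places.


n = mass / M
n = 198.92 / 44.013
n = 4.51957376 mol, rounded to 4 dp:

4.5196 mol


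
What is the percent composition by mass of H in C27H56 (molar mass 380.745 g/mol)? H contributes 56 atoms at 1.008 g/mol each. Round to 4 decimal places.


pct = 100 * (n_elem * M_elem) / M_total
mass_contribution = 56 * 1.008 = 56.448 g/mol
pct = 100 * 56.448 / 380.745
pct = 14.82567072 %, rounded to 4 dp:

14.8257 %


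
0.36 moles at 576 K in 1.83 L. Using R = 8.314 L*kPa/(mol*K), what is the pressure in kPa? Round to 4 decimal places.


PV = nRT, solve for P = nRT / V.
nRT = 0.36 * 8.314 * 576 = 1723.991
P = 1723.991 / 1.83
P = 942.0715847 kPa, rounded to 4 dp:

942.0716 kPa


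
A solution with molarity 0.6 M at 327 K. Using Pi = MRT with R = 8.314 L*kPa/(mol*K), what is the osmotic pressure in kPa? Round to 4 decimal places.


Osmotic pressure (van't Hoff): Pi = M*R*T.
RT = 8.314 * 327 = 2718.678
Pi = 0.6 * 2718.678
Pi = 1631.2068 kPa, rounded to 4 dp:

1631.2068 kPa


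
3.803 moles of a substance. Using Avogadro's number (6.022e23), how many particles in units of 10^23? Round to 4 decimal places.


N = n * NA, then divide by 1e23 for the requested units.
N / 1e23 = n * 6.022
N / 1e23 = 3.803 * 6.022
N / 1e23 = 22.901666, rounded to 4 dp:

22.9017


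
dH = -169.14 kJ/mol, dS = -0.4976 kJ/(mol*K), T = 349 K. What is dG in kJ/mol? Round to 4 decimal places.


Gibbs: dG = dH - T*dS (consistent units, dS already in kJ/(mol*K)).
T*dS = 349 * -0.4976 = -173.6624
dG = -169.14 - (-173.6624)
dG = 4.5224 kJ/mol, rounded to 4 dp:

4.5224 kJ/mol


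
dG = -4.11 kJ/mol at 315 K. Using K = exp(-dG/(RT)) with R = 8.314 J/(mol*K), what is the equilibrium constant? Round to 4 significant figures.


dG is in kJ/mol; multiply by 1000 to match R in J/(mol*K).
RT = 8.314 * 315 = 2618.91 J/mol
exponent = -dG*1000 / (RT) = -(-4.11*1000) / 2618.91 = 1.56935519
K = exp(1.56935519)
K = 4.8035498, rounded to 4 significant figures:

4.804


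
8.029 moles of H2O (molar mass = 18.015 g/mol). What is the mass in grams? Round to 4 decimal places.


mass = n * M
mass = 8.029 * 18.015
mass = 144.642435 g, rounded to 4 dp:

144.6424 g


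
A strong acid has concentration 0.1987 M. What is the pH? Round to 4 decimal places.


A strong acid dissociates completely, so [H+] equals the given concentration.
pH = -log10([H+]) = -log10(0.1987)
pH = 0.70180213, rounded to 4 dp:

0.7018


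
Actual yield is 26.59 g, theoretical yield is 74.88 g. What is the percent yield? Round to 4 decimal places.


% yield = 100 * actual / theoretical
% yield = 100 * 26.59 / 74.88
% yield = 35.51014957 %, rounded to 4 dp:

35.5101 %


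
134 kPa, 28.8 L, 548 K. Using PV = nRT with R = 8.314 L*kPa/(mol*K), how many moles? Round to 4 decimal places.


PV = nRT, solve for n = PV / (RT).
PV = 134 * 28.8 = 3859.2
RT = 8.314 * 548 = 4556.072
n = 3859.2 / 4556.072
n = 0.84704544 mol, rounded to 4 dp:

0.8470 mol


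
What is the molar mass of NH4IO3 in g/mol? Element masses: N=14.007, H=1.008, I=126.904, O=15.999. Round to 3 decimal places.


M = sum(count * atomic_mass) over atoms.
M = 1*14.007 + 4*1.008 + 1*126.904 + 3*15.999
M = 14.007 + 4.032 + 126.904 + 47.997
M = 192.94 g/mol, rounded to 3 dp:

192.940 g/mol


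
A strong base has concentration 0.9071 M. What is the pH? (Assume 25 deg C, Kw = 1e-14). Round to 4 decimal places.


A strong base dissociates completely, so [OH-] equals the given concentration.
pOH = -log10([OH-]) = -log10(0.9071) = 0.042345
pH = 14 - pOH = 14 - 0.042345
pH = 13.957655, rounded to 4 dp:

13.9577


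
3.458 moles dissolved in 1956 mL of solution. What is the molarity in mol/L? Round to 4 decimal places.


Convert volume to liters: V_L = V_mL / 1000.
V_L = 1956 / 1000 = 1.956 L
M = n / V_L = 3.458 / 1.956
M = 1.76789366 mol/L, rounded to 4 dp:

1.7679 mol/L


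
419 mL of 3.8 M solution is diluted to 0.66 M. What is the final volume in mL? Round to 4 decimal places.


Dilution: M1*V1 = M2*V2, solve for V2.
V2 = M1*V1 / M2
V2 = 3.8 * 419 / 0.66
V2 = 1592.2 / 0.66
V2 = 2412.42424242 mL, rounded to 4 dp:

2412.4242 mL


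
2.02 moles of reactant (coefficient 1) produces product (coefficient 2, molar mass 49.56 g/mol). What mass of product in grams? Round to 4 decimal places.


Use the coefficient ratio to convert reactant moles to product moles, then multiply by the product's molar mass.
moles_P = moles_R * (coeff_P / coeff_R) = 2.02 * (2/1) = 4.04
mass_P = moles_P * M_P = 4.04 * 49.56
mass_P = 200.2224 g, rounded to 4 dp:

200.2224 g


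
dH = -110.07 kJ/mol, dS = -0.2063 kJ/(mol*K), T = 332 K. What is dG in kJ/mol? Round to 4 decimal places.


Gibbs: dG = dH - T*dS (consistent units, dS already in kJ/(mol*K)).
T*dS = 332 * -0.2063 = -68.4916
dG = -110.07 - (-68.4916)
dG = -41.5784 kJ/mol, rounded to 4 dp:

-41.5784 kJ/mol


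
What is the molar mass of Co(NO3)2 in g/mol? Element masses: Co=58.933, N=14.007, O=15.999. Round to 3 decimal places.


M = sum(count * atomic_mass) over atoms.
M = 1*58.933 + 2*14.007 + 6*15.999
M = 58.933 + 28.014 + 95.994
M = 182.941 g/mol, rounded to 3 dp:

182.941 g/mol


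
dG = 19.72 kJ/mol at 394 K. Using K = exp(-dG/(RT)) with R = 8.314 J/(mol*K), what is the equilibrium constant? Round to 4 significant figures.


dG is in kJ/mol; multiply by 1000 to match R in J/(mol*K).
RT = 8.314 * 394 = 3275.716 J/mol
exponent = -dG*1000 / (RT) = -(19.72*1000) / 3275.716 = -6.0200579
K = exp(-6.0200579)
K = 0.0024295289, rounded to 4 significant figures:

0.002430


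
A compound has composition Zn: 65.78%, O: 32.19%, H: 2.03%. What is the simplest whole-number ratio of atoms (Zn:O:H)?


Assume 100 g of compound, divide each mass% by atomic mass to get moles, then normalize by the smallest to get a raw atom ratio.
Moles per 100 g: Zn: 65.78/65.38 = 1.0061, O: 32.19/15.999 = 2.012, H: 2.03/1.008 = 2.0139
Raw ratio (divide by min = 1.0061): Zn: 1.0, O: 2.0, H: 2.002
Multiply by 1 to clear fractions: Zn: 1.0 ~= 1, O: 2.0 ~= 2, H: 2.002 ~= 2
Reduce by GCD to get the simplest whole-number ratio:

1:2:2


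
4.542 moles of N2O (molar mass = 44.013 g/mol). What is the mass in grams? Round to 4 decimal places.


mass = n * M
mass = 4.542 * 44.013
mass = 199.907046 g, rounded to 4 dp:

199.9070 g


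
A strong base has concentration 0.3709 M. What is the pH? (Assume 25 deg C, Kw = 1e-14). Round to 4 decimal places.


A strong base dissociates completely, so [OH-] equals the given concentration.
pOH = -log10([OH-]) = -log10(0.3709) = 0.430743
pH = 14 - pOH = 14 - 0.430743
pH = 13.569257, rounded to 4 dp:

13.5693


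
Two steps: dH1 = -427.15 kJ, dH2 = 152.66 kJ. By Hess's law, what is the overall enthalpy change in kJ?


Hess's law: enthalpy is a state function, so add the step enthalpies.
dH_total = dH1 + dH2 = -427.15 + (152.66)
dH_total = -274.49 kJ:

-274.49 kJ


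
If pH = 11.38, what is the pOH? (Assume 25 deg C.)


At 25 deg C, pH + pOH = 14.
pOH = 14 - pH = 14 - 11.38
pOH = 2.62:

2.62


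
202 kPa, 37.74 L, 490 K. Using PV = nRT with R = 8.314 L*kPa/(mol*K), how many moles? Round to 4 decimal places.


PV = nRT, solve for n = PV / (RT).
PV = 202 * 37.74 = 7623.48
RT = 8.314 * 490 = 4073.86
n = 7623.48 / 4073.86
n = 1.87131615 mol, rounded to 4 dp:

1.8713 mol


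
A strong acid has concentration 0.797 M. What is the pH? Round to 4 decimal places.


A strong acid dissociates completely, so [H+] equals the given concentration.
pH = -log10([H+]) = -log10(0.797)
pH = 0.09854168, rounded to 4 dp:

0.0985


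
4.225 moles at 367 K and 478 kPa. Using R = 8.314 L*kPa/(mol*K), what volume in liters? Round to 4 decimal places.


PV = nRT, solve for V = nRT / P.
nRT = 4.225 * 8.314 * 367 = 12891.4805
V = 12891.4805 / 478
V = 26.96962448 L, rounded to 4 dp:

26.9696 L


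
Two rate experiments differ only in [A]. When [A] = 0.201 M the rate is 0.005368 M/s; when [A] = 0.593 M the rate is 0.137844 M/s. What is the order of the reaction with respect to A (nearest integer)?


Rate is proportional to [A]^n, so rate2/rate1 = ([A]2/[A]1)^n. Take logs to solve for n.
rate2/rate1 = 0.137844 / 0.005368 = 25.6788
[A]2/[A]1 = 0.593 / 0.201 = 2.9502
n = ln(25.6788) / ln(2.9502) = 3.0
Nearest integer order:

3


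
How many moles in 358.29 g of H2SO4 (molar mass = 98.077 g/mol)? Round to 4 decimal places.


n = mass / M
n = 358.29 / 98.077
n = 3.65315008 mol, rounded to 4 dp:

3.6532 mol


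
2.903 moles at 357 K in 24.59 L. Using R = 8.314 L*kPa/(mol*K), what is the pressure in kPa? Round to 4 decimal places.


PV = nRT, solve for P = nRT / V.
nRT = 2.903 * 8.314 * 357 = 8616.3885
P = 8616.3885 / 24.59
P = 350.40213501 kPa, rounded to 4 dp:

350.4021 kPa


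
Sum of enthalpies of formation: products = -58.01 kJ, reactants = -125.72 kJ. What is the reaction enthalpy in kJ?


dH_rxn = sum(dH_f products) - sum(dH_f reactants)
dH_rxn = -58.01 - (-125.72)
dH_rxn = 67.71 kJ:

67.71 kJ


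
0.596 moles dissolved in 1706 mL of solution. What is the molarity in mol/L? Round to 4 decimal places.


Convert volume to liters: V_L = V_mL / 1000.
V_L = 1706 / 1000 = 1.706 L
M = n / V_L = 0.596 / 1.706
M = 0.34935522 mol/L, rounded to 4 dp:

0.3494 mol/L
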